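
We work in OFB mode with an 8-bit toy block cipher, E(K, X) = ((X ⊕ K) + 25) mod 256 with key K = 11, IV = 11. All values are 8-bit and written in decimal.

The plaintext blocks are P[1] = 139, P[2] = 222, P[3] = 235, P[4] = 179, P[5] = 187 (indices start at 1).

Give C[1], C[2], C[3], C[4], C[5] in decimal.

C[1] = 146, C[2] = 245, C[3] = 210, C[4] = 248, C[5] = 226

OFB encryption: S_i = E(K, S_{i−1}) with S_{0} = IV; C_i = P_i ⊕ S_i.
C[1]: S = E(K, 11) = 25; 139 ⊕ 25 = 146.
C[2]: S = E(K, 25) = 43; 222 ⊕ 43 = 245.
C[3]: S = E(K, 43) = 57; 235 ⊕ 57 = 210.
C[4]: S = E(K, 57) = 75; 179 ⊕ 75 = 248.
C[5]: S = E(K, 75) = 89; 187 ⊕ 89 = 226.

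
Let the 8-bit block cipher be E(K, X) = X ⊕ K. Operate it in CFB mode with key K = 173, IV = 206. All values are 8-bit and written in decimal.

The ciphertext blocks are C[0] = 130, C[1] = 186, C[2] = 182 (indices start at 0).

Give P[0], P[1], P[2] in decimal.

CFB decryption: P_i = C_i ⊕ E(K, C_{i−1}), with C_{−1} = IV.
P[0]: E(K, 206) = 99; 130 ⊕ 99 = 225.
P[1]: E(K, 130) = 47; 186 ⊕ 47 = 149.
P[2]: E(K, 186) = 23; 182 ⊕ 23 = 161.

P[0] = 225, P[1] = 149, P[2] = 161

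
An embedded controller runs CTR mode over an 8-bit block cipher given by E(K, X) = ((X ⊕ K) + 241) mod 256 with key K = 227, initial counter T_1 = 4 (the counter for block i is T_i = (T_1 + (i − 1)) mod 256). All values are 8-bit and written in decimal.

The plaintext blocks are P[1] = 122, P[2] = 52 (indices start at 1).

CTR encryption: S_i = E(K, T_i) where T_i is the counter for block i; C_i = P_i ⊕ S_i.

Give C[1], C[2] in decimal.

C[1]: T = 4, S = E(K, T) = 216; 122 ⊕ 216 = 162.
C[2]: T = 5, S = E(K, T) = 215; 52 ⊕ 215 = 227.

C[1] = 162, C[2] = 227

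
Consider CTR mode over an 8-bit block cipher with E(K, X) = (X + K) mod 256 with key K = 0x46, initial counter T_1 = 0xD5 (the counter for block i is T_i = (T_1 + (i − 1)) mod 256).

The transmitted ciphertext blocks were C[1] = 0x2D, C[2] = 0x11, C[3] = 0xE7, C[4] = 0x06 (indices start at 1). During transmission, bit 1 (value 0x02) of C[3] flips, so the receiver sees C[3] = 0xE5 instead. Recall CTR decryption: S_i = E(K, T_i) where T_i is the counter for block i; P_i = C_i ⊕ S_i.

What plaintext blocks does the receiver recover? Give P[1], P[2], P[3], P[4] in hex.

Only C[3] changed, to 0xE5. In CTR, a change in C_i flips the same bit in P_i only; the keystream is unaffected. Decrypting the received ciphertext:
P[1]: T = 0xD5, S = E(K, T) = 0x1B; 0x2D ⊕ 0x1B = 0x36.
P[2]: T = 0xD6, S = E(K, T) = 0x1C; 0x11 ⊕ 0x1C = 0x0D.
P[3]: T = 0xD7, S = E(K, T) = 0x1D; 0xE5 ⊕ 0x1D = 0xF8.
P[4]: T = 0xD8, S = E(K, T) = 0x1E; 0x06 ⊕ 0x1E = 0x18.
Blocks that differ from the original plaintext: P[3].

P[1] = 0x36, P[2] = 0x0D, P[3] = 0xF8, P[4] = 0x18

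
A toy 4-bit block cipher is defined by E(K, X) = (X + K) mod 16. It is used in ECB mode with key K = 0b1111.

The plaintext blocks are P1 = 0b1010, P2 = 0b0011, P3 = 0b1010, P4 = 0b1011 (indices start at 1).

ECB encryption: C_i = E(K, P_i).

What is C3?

C3: E(K, 0b1010) = 0b1001.

C3 = 0b1001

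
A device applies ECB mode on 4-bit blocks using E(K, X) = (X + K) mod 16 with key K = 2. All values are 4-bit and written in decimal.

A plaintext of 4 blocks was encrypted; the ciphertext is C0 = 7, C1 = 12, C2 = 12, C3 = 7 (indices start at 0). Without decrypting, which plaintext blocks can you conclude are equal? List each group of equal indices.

P0 = P3; P1 = P2

ECB encrypts each block independently with the same key, so equal ciphertext blocks imply equal plaintext blocks.
C0 = C3 = 7, so P0 = P3.
C1 = C2 = 12, so P1 = P2.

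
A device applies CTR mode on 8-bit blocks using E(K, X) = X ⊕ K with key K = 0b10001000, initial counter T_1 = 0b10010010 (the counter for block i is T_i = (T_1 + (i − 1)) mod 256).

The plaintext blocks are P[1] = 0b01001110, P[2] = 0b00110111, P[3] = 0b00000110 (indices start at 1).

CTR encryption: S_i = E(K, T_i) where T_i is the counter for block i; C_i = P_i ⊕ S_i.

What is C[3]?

C[1]: T = 0b10010010, S = E(K, T) = 0b00011010; 0b01001110 ⊕ 0b00011010 = 0b01010100.
C[2]: T = 0b10010011, S = E(K, T) = 0b00011011; 0b00110111 ⊕ 0b00011011 = 0b00101100.
C[3]: T = 0b10010100, S = E(K, T) = 0b00011100; 0b00000110 ⊕ 0b00011100 = 0b00011010.

C[3] = 0b00011010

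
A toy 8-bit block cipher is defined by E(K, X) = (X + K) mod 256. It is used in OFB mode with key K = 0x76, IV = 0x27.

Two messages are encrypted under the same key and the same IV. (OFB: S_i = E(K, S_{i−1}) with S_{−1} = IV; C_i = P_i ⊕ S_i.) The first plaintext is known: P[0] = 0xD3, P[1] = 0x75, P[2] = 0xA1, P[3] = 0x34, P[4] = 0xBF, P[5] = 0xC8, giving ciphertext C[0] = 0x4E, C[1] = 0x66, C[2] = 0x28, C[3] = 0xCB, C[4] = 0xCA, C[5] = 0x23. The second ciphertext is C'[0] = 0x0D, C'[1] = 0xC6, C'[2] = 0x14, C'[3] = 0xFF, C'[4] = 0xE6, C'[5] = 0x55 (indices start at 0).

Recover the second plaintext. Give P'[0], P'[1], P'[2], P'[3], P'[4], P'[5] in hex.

P'[0] = 0x90, P'[1] = 0xD5, P'[2] = 0x9D, P'[3] = 0x00, P'[4] = 0x93, P'[5] = 0xBE

In OFB with a reused IV, both messages share the same keystream S_i, so C_i ⊕ C'_i = P_i ⊕ P'_i and thus P'_i = P_i ⊕ C_i ⊕ C'_i.
P'[0]: 0xD3 ⊕ 0x4E ⊕ 0x0D = 0x90.
P'[1]: 0x75 ⊕ 0x66 ⊕ 0xC6 = 0xD5.
P'[2]: 0xA1 ⊕ 0x28 ⊕ 0x14 = 0x9D.
P'[3]: 0x34 ⊕ 0xCB ⊕ 0xFF = 0x00.
P'[4]: 0xBF ⊕ 0xCA ⊕ 0xE6 = 0x93.
P'[5]: 0xC8 ⊕ 0x23 ⊕ 0x55 = 0xBE.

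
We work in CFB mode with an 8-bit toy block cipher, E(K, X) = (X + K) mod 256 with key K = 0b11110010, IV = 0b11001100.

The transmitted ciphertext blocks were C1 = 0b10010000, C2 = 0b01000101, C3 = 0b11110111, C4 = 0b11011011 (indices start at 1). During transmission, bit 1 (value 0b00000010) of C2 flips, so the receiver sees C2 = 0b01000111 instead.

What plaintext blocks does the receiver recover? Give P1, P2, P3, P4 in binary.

CFB decryption: P_i = C_i ⊕ E(K, C_{i−1}), with C_{0} = IV.
Only C2 changed, to 0b01000111. In CFB, a change in C_i flips the same bit in P_i and garbles P_{i+1}. Decrypting the received ciphertext:
P1: E(K, 0b11001100) = 0b10111110; 0b10010000 ⊕ 0b10111110 = 0b00101110.
P2: E(K, 0b10010000) = 0b10000010; 0b01000111 ⊕ 0b10000010 = 0b11000101.
P3: E(K, 0b01000111) = 0b00111001; 0b11110111 ⊕ 0b00111001 = 0b11001110.
P4: E(K, 0b11110111) = 0b11101001; 0b11011011 ⊕ 0b11101001 = 0b00110010.
Blocks that differ from the original plaintext: P2, P3.

P1 = 0b00101110, P2 = 0b11000101, P3 = 0b11001110, P4 = 0b00110010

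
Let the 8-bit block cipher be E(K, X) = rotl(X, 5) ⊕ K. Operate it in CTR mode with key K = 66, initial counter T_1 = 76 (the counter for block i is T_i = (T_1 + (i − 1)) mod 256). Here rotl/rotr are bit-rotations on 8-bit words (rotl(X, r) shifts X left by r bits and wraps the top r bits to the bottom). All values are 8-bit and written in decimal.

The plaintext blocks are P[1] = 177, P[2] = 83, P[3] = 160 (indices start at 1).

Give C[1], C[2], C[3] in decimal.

CTR encryption: S_i = E(K, T_i) where T_i is the counter for block i; C_i = P_i ⊕ S_i.
C[1]: T = 76, S = E(K, T) = 203; 177 ⊕ 203 = 122.
C[2]: T = 77, S = E(K, T) = 235; 83 ⊕ 235 = 184.
C[3]: T = 78, S = E(K, T) = 139; 160 ⊕ 139 = 43.

C[1] = 122, C[2] = 184, C[3] = 43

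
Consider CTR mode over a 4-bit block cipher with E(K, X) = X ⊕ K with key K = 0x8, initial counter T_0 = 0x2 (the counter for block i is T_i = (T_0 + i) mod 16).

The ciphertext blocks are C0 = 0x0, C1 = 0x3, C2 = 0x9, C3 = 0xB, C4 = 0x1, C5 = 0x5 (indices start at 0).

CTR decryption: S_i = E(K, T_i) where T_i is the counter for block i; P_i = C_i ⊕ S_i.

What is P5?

P5: T = 0x7, S = E(K, T) = 0xF; 0x5 ⊕ 0xF = 0xA.

P5 = 0xA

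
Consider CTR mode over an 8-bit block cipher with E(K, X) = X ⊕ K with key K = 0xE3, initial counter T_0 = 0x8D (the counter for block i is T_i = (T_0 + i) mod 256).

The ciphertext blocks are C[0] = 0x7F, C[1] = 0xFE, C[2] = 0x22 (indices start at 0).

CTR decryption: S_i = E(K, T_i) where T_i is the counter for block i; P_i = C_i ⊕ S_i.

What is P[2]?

P[2] = 0x4E

P[2]: T = 0x8F, S = E(K, T) = 0x6C; 0x22 ⊕ 0x6C = 0x4E.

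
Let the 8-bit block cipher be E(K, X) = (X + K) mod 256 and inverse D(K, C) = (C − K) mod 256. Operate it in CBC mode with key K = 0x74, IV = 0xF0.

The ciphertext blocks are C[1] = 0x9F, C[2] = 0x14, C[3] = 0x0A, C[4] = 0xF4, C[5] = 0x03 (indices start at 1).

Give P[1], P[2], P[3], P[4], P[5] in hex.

CBC decryption: P_i = D(K, C_i) ⊕ C_{i−1}, with C_{0} = IV.
P[1]: D(K, 0x9F) = 0x2B; 0x2B ⊕ 0xF0 = 0xDB.
P[2]: D(K, 0x14) = 0xA0; 0xA0 ⊕ 0x9F = 0x3F.
P[3]: D(K, 0x0A) = 0x96; 0x96 ⊕ 0x14 = 0x82.
P[4]: D(K, 0xF4) = 0x80; 0x80 ⊕ 0x0A = 0x8A.
P[5]: D(K, 0x03) = 0x8F; 0x8F ⊕ 0xF4 = 0x7B.

P[1] = 0xDB, P[2] = 0x3F, P[3] = 0x82, P[4] = 0x8A, P[5] = 0x7B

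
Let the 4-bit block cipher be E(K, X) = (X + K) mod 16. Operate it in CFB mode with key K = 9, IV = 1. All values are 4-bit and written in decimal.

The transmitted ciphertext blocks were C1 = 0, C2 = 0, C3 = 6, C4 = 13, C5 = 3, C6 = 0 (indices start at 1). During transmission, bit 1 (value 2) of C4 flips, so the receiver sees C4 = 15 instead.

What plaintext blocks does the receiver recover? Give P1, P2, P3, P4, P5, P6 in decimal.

CFB decryption: P_i = C_i ⊕ E(K, C_{i−1}), with C_{0} = IV.
Only C4 changed, to 15. In CFB, a change in C_i flips the same bit in P_i and garbles P_{i+1}. Decrypting the received ciphertext:
P1: E(K, 1) = 10; 0 ⊕ 10 = 10.
P2: E(K, 0) = 9; 0 ⊕ 9 = 9.
P3: E(K, 0) = 9; 6 ⊕ 9 = 15.
P4: E(K, 6) = 15; 15 ⊕ 15 = 0.
P5: E(K, 15) = 8; 3 ⊕ 8 = 11.
P6: E(K, 3) = 12; 0 ⊕ 12 = 12.
Blocks that differ from the original plaintext: P4, P5.

P1 = 10, P2 = 9, P3 = 15, P4 = 0, P5 = 11, P6 = 12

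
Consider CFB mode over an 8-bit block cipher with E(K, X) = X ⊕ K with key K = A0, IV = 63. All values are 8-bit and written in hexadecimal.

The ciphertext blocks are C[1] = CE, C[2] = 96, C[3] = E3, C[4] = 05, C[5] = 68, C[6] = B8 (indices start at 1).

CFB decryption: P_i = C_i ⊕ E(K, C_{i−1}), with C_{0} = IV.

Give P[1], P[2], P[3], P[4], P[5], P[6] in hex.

P[1]: E(K, 63) = C3; CE ⊕ C3 = 0D.
P[2]: E(K, CE) = 6E; 96 ⊕ 6E = F8.
P[3]: E(K, 96) = 36; E3 ⊕ 36 = D5.
P[4]: E(K, E3) = 43; 05 ⊕ 43 = 46.
P[5]: E(K, 05) = A5; 68 ⊕ A5 = CD.
P[6]: E(K, 68) = C8; B8 ⊕ C8 = 70.

P[1] = 0D, P[2] = F8, P[3] = D5, P[4] = 46, P[5] = CD, P[6] = 70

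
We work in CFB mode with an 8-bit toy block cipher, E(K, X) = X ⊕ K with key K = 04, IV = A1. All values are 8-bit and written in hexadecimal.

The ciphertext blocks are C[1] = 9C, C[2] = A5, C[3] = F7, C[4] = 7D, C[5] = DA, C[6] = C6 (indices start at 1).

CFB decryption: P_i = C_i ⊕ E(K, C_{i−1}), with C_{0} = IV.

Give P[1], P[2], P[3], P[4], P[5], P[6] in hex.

P[1]: E(K, A1) = A5; 9C ⊕ A5 = 39.
P[2]: E(K, 9C) = 98; A5 ⊕ 98 = 3D.
P[3]: E(K, A5) = A1; F7 ⊕ A1 = 56.
P[4]: E(K, F7) = F3; 7D ⊕ F3 = 8E.
P[5]: E(K, 7D) = 79; DA ⊕ 79 = A3.
P[6]: E(K, DA) = DE; C6 ⊕ DE = 18.

P[1] = 39, P[2] = 3D, P[3] = 56, P[4] = 8E, P[5] = A3, P[6] = 18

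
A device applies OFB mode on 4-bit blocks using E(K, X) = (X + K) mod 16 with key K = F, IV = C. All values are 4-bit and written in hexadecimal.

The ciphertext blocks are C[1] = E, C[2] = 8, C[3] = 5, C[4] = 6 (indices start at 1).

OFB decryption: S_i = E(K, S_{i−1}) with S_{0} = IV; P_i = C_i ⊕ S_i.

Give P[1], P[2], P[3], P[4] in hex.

P[1] = 5, P[2] = 2, P[3] = C, P[4] = E

P[1]: S = E(K, C) = B; E ⊕ B = 5.
P[2]: S = E(K, B) = A; 8 ⊕ A = 2.
P[3]: S = E(K, A) = 9; 5 ⊕ 9 = C.
P[4]: S = E(K, 9) = 8; 6 ⊕ 8 = E.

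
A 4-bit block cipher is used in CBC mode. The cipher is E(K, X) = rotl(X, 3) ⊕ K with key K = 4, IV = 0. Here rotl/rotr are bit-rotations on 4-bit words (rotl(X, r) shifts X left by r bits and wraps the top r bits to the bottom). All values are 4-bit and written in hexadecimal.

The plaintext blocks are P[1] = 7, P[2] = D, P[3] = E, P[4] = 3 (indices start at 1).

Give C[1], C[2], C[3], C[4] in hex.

C[1] = F, C[2] = 5, C[3] = 9, C[4] = 1

CBC encryption: C_i = E(K, P_i ⊕ C_{i−1}), with C_{0} = IV.
C[1]: P[1] ⊕ 0 = 7; E(K, 7) = F.
C[2]: P[2] ⊕ F = 2; E(K, 2) = 5.
C[3]: P[3] ⊕ 5 = B; E(K, B) = 9.
C[4]: P[4] ⊕ 9 = A; E(K, A) = 1.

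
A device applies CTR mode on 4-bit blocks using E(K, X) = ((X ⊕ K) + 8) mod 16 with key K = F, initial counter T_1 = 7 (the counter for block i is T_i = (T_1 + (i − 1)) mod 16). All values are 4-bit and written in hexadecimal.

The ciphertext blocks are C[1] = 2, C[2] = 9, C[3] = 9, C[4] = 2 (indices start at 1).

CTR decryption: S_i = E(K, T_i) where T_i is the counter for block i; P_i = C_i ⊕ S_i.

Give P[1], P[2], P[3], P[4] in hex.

P[1] = 2, P[2] = 6, P[3] = 7, P[4] = F

P[1]: T = 7, S = E(K, T) = 0; 2 ⊕ 0 = 2.
P[2]: T = 8, S = E(K, T) = F; 9 ⊕ F = 6.
P[3]: T = 9, S = E(K, T) = E; 9 ⊕ E = 7.
P[4]: T = A, S = E(K, T) = D; 2 ⊕ D = F.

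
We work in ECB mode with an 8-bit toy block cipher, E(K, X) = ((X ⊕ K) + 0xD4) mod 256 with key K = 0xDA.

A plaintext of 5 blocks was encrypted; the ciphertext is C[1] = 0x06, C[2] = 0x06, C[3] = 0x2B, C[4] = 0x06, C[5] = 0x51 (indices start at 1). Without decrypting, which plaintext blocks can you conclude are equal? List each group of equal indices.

P[1] = P[2] = P[4]

ECB encrypts each block independently with the same key, so equal ciphertext blocks imply equal plaintext blocks.
C[1] = C[2] = C[4] = 0x06, so P[1] = P[2] = P[4].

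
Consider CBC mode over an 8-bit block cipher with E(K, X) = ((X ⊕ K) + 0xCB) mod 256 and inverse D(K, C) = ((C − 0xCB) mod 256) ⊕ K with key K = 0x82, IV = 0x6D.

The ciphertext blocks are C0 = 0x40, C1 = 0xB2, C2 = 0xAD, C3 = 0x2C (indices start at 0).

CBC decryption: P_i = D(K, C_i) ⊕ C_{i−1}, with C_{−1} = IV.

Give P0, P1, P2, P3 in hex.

P0: D(K, 0x40) = 0xF7; 0xF7 ⊕ 0x6D = 0x9A.
P1: D(K, 0xB2) = 0x65; 0x65 ⊕ 0x40 = 0x25.
P2: D(K, 0xAD) = 0x60; 0x60 ⊕ 0xB2 = 0xD2.
P3: D(K, 0x2C) = 0xE3; 0xE3 ⊕ 0xAD = 0x4E.

P0 = 0x9A, P1 = 0x25, P2 = 0xD2, P3 = 0x4E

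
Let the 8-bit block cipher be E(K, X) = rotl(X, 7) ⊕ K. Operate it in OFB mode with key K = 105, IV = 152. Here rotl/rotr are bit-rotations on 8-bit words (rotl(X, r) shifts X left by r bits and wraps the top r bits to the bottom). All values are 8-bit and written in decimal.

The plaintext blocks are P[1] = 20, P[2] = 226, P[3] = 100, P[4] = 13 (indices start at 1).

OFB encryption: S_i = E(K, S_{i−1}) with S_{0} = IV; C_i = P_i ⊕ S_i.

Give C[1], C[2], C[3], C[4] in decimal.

C[1]: S = E(K, 152) = 37; 20 ⊕ 37 = 49.
C[2]: S = E(K, 37) = 251; 226 ⊕ 251 = 25.
C[3]: S = E(K, 251) = 148; 100 ⊕ 148 = 240.
C[4]: S = E(K, 148) = 35; 13 ⊕ 35 = 46.

C[1] = 49, C[2] = 25, C[3] = 240, C[4] = 46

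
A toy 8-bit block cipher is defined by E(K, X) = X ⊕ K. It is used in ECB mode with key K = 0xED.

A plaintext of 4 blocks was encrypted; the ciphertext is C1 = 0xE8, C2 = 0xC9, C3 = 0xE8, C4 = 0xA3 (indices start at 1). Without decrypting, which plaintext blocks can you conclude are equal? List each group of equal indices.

ECB encrypts each block independently with the same key, so equal ciphertext blocks imply equal plaintext blocks.
C1 = C3 = 0xE8, so P1 = P3.

P1 = P3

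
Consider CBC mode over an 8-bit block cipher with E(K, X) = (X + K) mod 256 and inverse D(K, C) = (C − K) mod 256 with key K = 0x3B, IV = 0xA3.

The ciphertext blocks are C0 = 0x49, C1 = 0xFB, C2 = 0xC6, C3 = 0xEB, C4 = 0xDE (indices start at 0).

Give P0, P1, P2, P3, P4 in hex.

P0 = 0xAD, P1 = 0x89, P2 = 0x70, P3 = 0x76, P4 = 0x48

CBC decryption: P_i = D(K, C_i) ⊕ C_{i−1}, with C_{−1} = IV.
P0: D(K, 0x49) = 0x0E; 0x0E ⊕ 0xA3 = 0xAD.
P1: D(K, 0xFB) = 0xC0; 0xC0 ⊕ 0x49 = 0x89.
P2: D(K, 0xC6) = 0x8B; 0x8B ⊕ 0xFB = 0x70.
P3: D(K, 0xEB) = 0xB0; 0xB0 ⊕ 0xC6 = 0x76.
P4: D(K, 0xDE) = 0xA3; 0xA3 ⊕ 0xEB = 0x48.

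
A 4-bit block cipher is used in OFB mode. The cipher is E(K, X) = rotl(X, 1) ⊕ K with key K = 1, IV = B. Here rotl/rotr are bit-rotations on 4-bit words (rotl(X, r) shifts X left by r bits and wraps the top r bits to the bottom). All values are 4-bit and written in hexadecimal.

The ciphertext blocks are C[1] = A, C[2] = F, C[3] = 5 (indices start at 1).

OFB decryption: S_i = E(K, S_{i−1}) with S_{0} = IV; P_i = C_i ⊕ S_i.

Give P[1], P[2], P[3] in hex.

P[1] = C, P[2] = 2, P[3] = F

P[1]: S = E(K, B) = 6; A ⊕ 6 = C.
P[2]: S = E(K, 6) = D; F ⊕ D = 2.
P[3]: S = E(K, D) = A; 5 ⊕ A = F.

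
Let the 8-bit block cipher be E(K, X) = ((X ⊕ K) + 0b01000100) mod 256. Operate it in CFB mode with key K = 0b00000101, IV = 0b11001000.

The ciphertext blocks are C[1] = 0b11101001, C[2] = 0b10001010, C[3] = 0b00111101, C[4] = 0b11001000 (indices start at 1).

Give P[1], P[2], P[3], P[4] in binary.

P[1] = 0b11111000, P[2] = 0b10111010, P[3] = 0b11101110, P[4] = 0b10110100

CFB decryption: P_i = C_i ⊕ E(K, C_{i−1}), with C_{0} = IV.
P[1]: E(K, 0b11001000) = 0b00010001; 0b11101001 ⊕ 0b00010001 = 0b11111000.
P[2]: E(K, 0b11101001) = 0b00110000; 0b10001010 ⊕ 0b00110000 = 0b10111010.
P[3]: E(K, 0b10001010) = 0b11010011; 0b00111101 ⊕ 0b11010011 = 0b11101110.
P[4]: E(K, 0b00111101) = 0b01111100; 0b11001000 ⊕ 0b01111100 = 0b10110100.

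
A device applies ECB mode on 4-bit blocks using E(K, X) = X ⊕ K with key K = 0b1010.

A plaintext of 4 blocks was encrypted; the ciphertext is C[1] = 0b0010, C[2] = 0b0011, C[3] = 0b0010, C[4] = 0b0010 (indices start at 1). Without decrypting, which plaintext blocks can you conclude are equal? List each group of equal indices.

P[1] = P[3] = P[4]

ECB encrypts each block independently with the same key, so equal ciphertext blocks imply equal plaintext blocks.
C[1] = C[3] = C[4] = 0b0010, so P[1] = P[3] = P[4].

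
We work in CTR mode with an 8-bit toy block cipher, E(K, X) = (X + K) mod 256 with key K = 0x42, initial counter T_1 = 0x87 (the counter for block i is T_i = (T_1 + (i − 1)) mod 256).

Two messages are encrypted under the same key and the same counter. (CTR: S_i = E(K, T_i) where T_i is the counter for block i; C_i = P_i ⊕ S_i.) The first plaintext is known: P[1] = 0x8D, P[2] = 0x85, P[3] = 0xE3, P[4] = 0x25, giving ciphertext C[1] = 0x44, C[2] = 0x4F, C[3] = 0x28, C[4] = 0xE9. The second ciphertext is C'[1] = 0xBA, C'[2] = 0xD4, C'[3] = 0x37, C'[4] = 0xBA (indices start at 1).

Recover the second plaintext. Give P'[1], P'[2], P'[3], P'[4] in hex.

P'[1] = 0x73, P'[2] = 0x1E, P'[3] = 0xFC, P'[4] = 0x76

In CTR with a reused counter, both messages share the same keystream S_i, so C_i ⊕ C'_i = P_i ⊕ P'_i and thus P'_i = P_i ⊕ C_i ⊕ C'_i.
P'[1]: 0x8D ⊕ 0x44 ⊕ 0xBA = 0x73.
P'[2]: 0x85 ⊕ 0x4F ⊕ 0xD4 = 0x1E.
P'[3]: 0xE3 ⊕ 0x28 ⊕ 0x37 = 0xFC.
P'[4]: 0x25 ⊕ 0xE9 ⊕ 0xBA = 0x76.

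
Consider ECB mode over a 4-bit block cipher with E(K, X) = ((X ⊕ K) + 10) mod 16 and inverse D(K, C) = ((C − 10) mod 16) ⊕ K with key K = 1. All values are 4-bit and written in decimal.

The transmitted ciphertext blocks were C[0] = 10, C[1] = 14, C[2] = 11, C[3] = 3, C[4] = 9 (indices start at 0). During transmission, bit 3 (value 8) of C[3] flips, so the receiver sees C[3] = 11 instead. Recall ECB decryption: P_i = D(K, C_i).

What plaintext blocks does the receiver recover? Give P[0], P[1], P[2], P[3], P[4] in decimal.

P[0] = 1, P[1] = 5, P[2] = 0, P[3] = 0, P[4] = 14

Only C[3] changed, to 11. In ECB, a change in C_i affects only P_i. Decrypting the received ciphertext:
P[0]: D(K, 10) = 1.
P[1]: D(K, 14) = 5.
P[2]: D(K, 11) = 0.
P[3]: D(K, 11) = 0.
P[4]: D(K, 9) = 14.
Blocks that differ from the original plaintext: P[3].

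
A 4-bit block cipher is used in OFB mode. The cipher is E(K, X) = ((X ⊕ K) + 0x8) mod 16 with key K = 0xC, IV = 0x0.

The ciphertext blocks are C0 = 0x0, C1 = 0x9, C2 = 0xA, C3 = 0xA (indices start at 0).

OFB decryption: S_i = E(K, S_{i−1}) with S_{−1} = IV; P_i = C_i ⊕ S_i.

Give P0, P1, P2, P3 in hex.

P0 = 0x4, P1 = 0x9, P2 = 0xE, P3 = 0xA

P0: S = E(K, 0x0) = 0x4; 0x0 ⊕ 0x4 = 0x4.
P1: S = E(K, 0x4) = 0x0; 0x9 ⊕ 0x0 = 0x9.
P2: S = E(K, 0x0) = 0x4; 0xA ⊕ 0x4 = 0xE.
P3: S = E(K, 0x4) = 0x0; 0xA ⊕ 0x0 = 0xA.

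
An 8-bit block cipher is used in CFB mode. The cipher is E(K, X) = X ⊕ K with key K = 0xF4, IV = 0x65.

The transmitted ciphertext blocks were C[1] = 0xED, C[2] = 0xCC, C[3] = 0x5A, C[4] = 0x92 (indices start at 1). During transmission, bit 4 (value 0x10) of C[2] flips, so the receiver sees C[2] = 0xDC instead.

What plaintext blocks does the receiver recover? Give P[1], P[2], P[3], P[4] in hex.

P[1] = 0x7C, P[2] = 0xC5, P[3] = 0x72, P[4] = 0x3C

CFB decryption: P_i = C_i ⊕ E(K, C_{i−1}), with C_{0} = IV.
Only C[2] changed, to 0xDC. In CFB, a change in C_i flips the same bit in P_i and garbles P_{i+1}. Decrypting the received ciphertext:
P[1]: E(K, 0x65) = 0x91; 0xED ⊕ 0x91 = 0x7C.
P[2]: E(K, 0xED) = 0x19; 0xDC ⊕ 0x19 = 0xC5.
P[3]: E(K, 0xDC) = 0x28; 0x5A ⊕ 0x28 = 0x72.
P[4]: E(K, 0x5A) = 0xAE; 0x92 ⊕ 0xAE = 0x3C.
Blocks that differ from the original plaintext: P[2], P[3].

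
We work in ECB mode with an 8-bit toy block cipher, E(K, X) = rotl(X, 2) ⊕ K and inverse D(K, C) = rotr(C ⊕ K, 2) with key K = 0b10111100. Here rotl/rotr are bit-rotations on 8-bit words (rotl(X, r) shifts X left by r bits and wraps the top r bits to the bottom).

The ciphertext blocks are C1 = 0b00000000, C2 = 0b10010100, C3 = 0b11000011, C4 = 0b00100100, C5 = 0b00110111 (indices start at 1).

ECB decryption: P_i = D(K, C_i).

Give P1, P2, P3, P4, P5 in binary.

P1 = 0b00101111, P2 = 0b00001010, P3 = 0b11011111, P4 = 0b00100110, P5 = 0b11100010

P1: D(K, 0b00000000) = 0b00101111.
P2: D(K, 0b10010100) = 0b00001010.
P3: D(K, 0b11000011) = 0b11011111.
P4: D(K, 0b00100100) = 0b00100110.
P5: D(K, 0b00110111) = 0b11100010.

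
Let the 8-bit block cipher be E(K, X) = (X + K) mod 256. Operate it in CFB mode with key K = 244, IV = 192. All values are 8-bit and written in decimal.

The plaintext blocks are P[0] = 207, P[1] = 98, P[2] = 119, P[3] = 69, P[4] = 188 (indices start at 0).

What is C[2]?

CFB encryption: C_i = P_i ⊕ E(K, C_{i−1}), with C_{−1} = IV.
C[0]: E(K, 192) = 180; 207 ⊕ 180 = 123.
C[1]: E(K, 123) = 111; 98 ⊕ 111 = 13.
C[2]: E(K, 13) = 1; 119 ⊕ 1 = 118.

C[2] = 118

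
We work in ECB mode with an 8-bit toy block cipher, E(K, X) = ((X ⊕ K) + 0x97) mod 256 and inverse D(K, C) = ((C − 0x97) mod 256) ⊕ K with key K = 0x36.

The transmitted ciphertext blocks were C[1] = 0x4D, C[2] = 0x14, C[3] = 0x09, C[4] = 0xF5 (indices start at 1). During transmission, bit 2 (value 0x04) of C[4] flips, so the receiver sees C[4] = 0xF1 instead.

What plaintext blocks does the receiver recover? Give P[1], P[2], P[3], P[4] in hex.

ECB decryption: P_i = D(K, C_i).
Only C[4] changed, to 0xF1. In ECB, a change in C_i affects only P_i. Decrypting the received ciphertext:
P[1]: D(K, 0x4D) = 0x80.
P[2]: D(K, 0x14) = 0x4B.
P[3]: D(K, 0x09) = 0x44.
P[4]: D(K, 0xF1) = 0x6C.
Blocks that differ from the original plaintext: P[4].

P[1] = 0x80, P[2] = 0x4B, P[3] = 0x44, P[4] = 0x6C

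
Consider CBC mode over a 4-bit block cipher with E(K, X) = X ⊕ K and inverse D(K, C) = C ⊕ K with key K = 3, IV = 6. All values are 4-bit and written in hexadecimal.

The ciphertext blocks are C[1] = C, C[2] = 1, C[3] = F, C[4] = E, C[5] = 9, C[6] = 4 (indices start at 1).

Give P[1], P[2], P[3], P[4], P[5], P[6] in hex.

P[1] = 9, P[2] = E, P[3] = D, P[4] = 2, P[5] = 4, P[6] = E

CBC decryption: P_i = D(K, C_i) ⊕ C_{i−1}, with C_{0} = IV.
P[1]: D(K, C) = F; F ⊕ 6 = 9.
P[2]: D(K, 1) = 2; 2 ⊕ C = E.
P[3]: D(K, F) = C; C ⊕ 1 = D.
P[4]: D(K, E) = D; D ⊕ F = 2.
P[5]: D(K, 9) = A; A ⊕ E = 4.
P[6]: D(K, 4) = 7; 7 ⊕ 9 = E.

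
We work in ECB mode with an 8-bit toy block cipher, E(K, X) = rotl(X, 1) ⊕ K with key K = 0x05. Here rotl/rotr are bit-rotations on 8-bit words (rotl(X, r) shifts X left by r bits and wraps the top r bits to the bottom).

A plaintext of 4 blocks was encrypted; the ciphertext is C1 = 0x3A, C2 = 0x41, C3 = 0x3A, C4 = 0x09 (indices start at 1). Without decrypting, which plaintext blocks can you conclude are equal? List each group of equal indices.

P1 = P3

ECB encrypts each block independently with the same key, so equal ciphertext blocks imply equal plaintext blocks.
C1 = C3 = 0x3A, so P1 = P3.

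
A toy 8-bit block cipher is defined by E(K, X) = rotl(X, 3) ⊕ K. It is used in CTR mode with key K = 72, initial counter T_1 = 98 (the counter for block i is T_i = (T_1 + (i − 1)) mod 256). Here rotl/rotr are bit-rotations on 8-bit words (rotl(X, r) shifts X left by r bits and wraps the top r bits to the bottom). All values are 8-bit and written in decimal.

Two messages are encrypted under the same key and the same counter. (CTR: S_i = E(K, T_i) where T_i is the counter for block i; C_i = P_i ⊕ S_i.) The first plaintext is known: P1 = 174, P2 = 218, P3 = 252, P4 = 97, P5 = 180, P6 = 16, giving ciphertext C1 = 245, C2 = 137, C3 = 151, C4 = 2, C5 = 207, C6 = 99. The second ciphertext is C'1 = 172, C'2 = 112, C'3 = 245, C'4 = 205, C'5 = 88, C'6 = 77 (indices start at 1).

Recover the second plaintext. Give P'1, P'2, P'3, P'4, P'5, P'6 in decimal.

In CTR with a reused counter, both messages share the same keystream S_i, so C_i ⊕ C'_i = P_i ⊕ P'_i and thus P'_i = P_i ⊕ C_i ⊕ C'_i.
P'1: 174 ⊕ 245 ⊕ 172 = 247.
P'2: 218 ⊕ 137 ⊕ 112 = 35.
P'3: 252 ⊕ 151 ⊕ 245 = 158.
P'4: 97 ⊕ 2 ⊕ 205 = 174.
P'5: 180 ⊕ 207 ⊕ 88 = 35.
P'6: 16 ⊕ 99 ⊕ 77 = 62.

P'1 = 247, P'2 = 35, P'3 = 158, P'4 = 174, P'5 = 35, P'6 = 62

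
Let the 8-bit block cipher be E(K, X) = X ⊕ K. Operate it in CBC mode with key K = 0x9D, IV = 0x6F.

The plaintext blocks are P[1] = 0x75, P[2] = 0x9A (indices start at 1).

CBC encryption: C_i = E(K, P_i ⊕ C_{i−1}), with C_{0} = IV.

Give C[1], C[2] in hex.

C[1] = 0x87, C[2] = 0x80

C[1]: P[1] ⊕ 0x6F = 0x1A; E(K, 0x1A) = 0x87.
C[2]: P[2] ⊕ 0x87 = 0x1D; E(K, 0x1D) = 0x80.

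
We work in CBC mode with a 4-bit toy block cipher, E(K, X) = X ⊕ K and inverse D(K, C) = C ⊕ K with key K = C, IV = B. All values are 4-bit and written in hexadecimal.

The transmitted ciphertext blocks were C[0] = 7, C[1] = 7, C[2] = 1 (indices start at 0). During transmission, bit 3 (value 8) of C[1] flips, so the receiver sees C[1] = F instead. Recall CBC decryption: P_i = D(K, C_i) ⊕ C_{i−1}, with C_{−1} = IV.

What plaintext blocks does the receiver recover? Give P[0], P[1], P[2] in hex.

Only C[1] changed, to F. In CBC, a change in C_i garbles P_i and flips the same bit in P_{i+1}. Decrypting the received ciphertext:
P[0]: D(K, 7) = B; B ⊕ B = 0.
P[1]: D(K, F) = 3; 3 ⊕ 7 = 4.
P[2]: D(K, 1) = D; D ⊕ F = 2.
Blocks that differ from the original plaintext: P[1], P[2].

P[0] = 0, P[1] = 4, P[2] = 2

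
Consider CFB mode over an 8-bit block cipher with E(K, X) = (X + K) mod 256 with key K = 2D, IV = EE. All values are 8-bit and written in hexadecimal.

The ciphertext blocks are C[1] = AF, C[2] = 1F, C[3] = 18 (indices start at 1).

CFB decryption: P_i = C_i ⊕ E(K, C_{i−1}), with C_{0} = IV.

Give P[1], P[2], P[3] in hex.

P[1] = B4, P[2] = C3, P[3] = 54

P[1]: E(K, EE) = 1B; AF ⊕ 1B = B4.
P[2]: E(K, AF) = DC; 1F ⊕ DC = C3.
P[3]: E(K, 1F) = 4C; 18 ⊕ 4C = 54.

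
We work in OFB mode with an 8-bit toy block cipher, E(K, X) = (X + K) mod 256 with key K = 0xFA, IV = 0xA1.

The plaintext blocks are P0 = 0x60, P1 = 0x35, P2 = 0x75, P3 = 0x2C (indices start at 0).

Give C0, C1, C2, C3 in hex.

OFB encryption: S_i = E(K, S_{i−1}) with S_{−1} = IV; C_i = P_i ⊕ S_i.
C0: S = E(K, 0xA1) = 0x9B; 0x60 ⊕ 0x9B = 0xFB.
C1: S = E(K, 0x9B) = 0x95; 0x35 ⊕ 0x95 = 0xA0.
C2: S = E(K, 0x95) = 0x8F; 0x75 ⊕ 0x8F = 0xFA.
C3: S = E(K, 0x8F) = 0x89; 0x2C ⊕ 0x89 = 0xA5.

C0 = 0xFB, C1 = 0xA0, C2 = 0xFA, C3 = 0xA5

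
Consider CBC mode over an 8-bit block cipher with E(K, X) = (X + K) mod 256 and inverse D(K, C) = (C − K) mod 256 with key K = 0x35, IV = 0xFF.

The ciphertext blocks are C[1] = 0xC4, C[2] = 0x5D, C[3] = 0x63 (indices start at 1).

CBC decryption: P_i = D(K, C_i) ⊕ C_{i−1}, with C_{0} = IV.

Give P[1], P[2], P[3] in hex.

P[1] = 0x70, P[2] = 0xEC, P[3] = 0x73

P[1]: D(K, 0xC4) = 0x8F; 0x8F ⊕ 0xFF = 0x70.
P[2]: D(K, 0x5D) = 0x28; 0x28 ⊕ 0xC4 = 0xEC.
P[3]: D(K, 0x63) = 0x2E; 0x2E ⊕ 0x5D = 0x73.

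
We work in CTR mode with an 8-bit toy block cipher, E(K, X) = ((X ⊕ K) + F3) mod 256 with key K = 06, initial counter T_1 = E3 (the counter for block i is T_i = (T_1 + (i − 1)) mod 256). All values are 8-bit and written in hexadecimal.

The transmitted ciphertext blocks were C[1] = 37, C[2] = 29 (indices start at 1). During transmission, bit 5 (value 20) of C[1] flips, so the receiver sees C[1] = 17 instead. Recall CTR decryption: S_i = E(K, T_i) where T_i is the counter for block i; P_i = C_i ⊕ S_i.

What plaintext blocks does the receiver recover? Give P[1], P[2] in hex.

Only C[1] changed, to 17. In CTR, a change in C_i flips the same bit in P_i only; the keystream is unaffected. Decrypting the received ciphertext:
P[1]: T = E3, S = E(K, T) = D8; 17 ⊕ D8 = CF.
P[2]: T = E4, S = E(K, T) = D5; 29 ⊕ D5 = FC.
Blocks that differ from the original plaintext: P[1].

P[1] = CF, P[2] = FC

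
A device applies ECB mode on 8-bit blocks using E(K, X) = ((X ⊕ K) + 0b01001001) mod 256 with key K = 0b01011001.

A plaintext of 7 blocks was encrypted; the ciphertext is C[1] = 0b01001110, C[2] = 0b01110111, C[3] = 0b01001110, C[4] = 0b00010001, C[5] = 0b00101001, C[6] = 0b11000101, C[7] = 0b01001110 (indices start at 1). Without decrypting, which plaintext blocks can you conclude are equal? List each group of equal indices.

ECB encrypts each block independently with the same key, so equal ciphertext blocks imply equal plaintext blocks.
C[1] = C[3] = C[7] = 0b01001110, so P[1] = P[3] = P[7].

P[1] = P[3] = P[7]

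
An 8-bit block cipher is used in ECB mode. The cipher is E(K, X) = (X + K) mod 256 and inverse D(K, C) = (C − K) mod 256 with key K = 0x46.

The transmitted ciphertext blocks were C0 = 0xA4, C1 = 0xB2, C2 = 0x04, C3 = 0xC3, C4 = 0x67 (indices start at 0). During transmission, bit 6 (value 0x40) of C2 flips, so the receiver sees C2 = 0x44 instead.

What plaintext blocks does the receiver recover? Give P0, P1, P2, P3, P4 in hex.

ECB decryption: P_i = D(K, C_i).
Only C2 changed, to 0x44. In ECB, a change in C_i affects only P_i. Decrypting the received ciphertext:
P0: D(K, 0xA4) = 0x5E.
P1: D(K, 0xB2) = 0x6C.
P2: D(K, 0x44) = 0xFE.
P3: D(K, 0xC3) = 0x7D.
P4: D(K, 0x67) = 0x21.
Blocks that differ from the original plaintext: P2.

P0 = 0x5E, P1 = 0x6C, P2 = 0xFE, P3 = 0x7D, P4 = 0x21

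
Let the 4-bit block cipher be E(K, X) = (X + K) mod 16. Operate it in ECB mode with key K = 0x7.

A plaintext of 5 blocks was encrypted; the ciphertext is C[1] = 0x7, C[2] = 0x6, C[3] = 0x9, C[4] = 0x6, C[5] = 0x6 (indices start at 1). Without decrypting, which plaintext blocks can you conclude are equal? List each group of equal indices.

P[2] = P[4] = P[5]

ECB encrypts each block independently with the same key, so equal ciphertext blocks imply equal plaintext blocks.
C[2] = C[4] = C[5] = 0x6, so P[2] = P[4] = P[5].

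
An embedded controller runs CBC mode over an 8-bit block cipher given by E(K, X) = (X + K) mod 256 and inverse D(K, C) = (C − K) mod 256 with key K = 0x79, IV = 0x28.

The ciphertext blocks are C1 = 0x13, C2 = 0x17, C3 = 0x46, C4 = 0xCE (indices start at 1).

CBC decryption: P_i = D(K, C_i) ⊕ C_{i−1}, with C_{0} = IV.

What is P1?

P1: D(K, 0x13) = 0x9A; 0x9A ⊕ 0x28 = 0xB2.

P1 = 0xB2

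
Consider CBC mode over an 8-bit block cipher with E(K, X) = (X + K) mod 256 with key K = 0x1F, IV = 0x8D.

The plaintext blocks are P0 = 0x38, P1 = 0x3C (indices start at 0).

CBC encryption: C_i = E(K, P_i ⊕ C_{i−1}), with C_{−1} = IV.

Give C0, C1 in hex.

C0 = 0xD4, C1 = 0x07

C0: P0 ⊕ 0x8D = 0xB5; E(K, 0xB5) = 0xD4.
C1: P1 ⊕ 0xD4 = 0xE8; E(K, 0xE8) = 0x07.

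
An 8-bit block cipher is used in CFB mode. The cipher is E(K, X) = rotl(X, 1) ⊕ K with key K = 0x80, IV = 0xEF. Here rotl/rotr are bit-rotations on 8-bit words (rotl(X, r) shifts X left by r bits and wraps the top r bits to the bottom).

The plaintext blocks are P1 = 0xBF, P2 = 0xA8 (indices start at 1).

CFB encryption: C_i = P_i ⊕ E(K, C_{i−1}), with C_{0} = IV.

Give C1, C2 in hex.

C1 = 0xE0, C2 = 0xE9

C1: E(K, 0xEF) = 0x5F; 0xBF ⊕ 0x5F = 0xE0.
C2: E(K, 0xE0) = 0x41; 0xA8 ⊕ 0x41 = 0xE9.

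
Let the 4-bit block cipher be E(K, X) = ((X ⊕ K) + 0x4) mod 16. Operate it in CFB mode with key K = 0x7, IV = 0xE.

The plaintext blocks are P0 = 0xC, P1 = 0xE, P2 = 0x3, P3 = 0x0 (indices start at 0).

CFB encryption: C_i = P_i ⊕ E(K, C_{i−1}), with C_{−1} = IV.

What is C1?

C0: E(K, 0xE) = 0xD; 0xC ⊕ 0xD = 0x1.
C1: E(K, 0x1) = 0xA; 0xE ⊕ 0xA = 0x4.

C1 = 0x4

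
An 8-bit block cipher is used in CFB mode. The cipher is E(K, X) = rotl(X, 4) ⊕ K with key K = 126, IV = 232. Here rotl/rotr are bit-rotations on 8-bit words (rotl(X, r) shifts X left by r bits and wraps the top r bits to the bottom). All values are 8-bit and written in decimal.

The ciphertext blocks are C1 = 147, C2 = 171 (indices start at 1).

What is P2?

CFB decryption: P_i = C_i ⊕ E(K, C_{i−1}), with C_{0} = IV.
P2: E(K, 147) = 71; 171 ⊕ 71 = 236.

P2 = 236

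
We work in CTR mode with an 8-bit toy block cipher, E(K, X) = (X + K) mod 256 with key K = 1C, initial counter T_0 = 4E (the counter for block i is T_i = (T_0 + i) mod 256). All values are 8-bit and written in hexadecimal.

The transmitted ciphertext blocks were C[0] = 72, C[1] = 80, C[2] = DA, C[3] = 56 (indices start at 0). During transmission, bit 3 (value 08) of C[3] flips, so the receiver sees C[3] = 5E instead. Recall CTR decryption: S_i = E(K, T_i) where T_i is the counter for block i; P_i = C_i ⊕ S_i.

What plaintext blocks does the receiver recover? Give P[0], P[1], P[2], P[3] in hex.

Only C[3] changed, to 5E. In CTR, a change in C_i flips the same bit in P_i only; the keystream is unaffected. Decrypting the received ciphertext:
P[0]: T = 4E, S = E(K, T) = 6A; 72 ⊕ 6A = 18.
P[1]: T = 4F, S = E(K, T) = 6B; 80 ⊕ 6B = EB.
P[2]: T = 50, S = E(K, T) = 6C; DA ⊕ 6C = B6.
P[3]: T = 51, S = E(K, T) = 6D; 5E ⊕ 6D = 33.
Blocks that differ from the original plaintext: P[3].

P[0] = 18, P[1] = EB, P[2] = B6, P[3] = 33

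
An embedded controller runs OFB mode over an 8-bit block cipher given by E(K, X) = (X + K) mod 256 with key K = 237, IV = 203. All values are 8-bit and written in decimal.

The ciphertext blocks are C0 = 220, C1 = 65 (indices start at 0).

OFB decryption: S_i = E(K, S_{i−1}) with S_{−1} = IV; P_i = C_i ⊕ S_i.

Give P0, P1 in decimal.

P0 = 100, P1 = 228

P0: S = E(K, 203) = 184; 220 ⊕ 184 = 100.
P1: S = E(K, 184) = 165; 65 ⊕ 165 = 228.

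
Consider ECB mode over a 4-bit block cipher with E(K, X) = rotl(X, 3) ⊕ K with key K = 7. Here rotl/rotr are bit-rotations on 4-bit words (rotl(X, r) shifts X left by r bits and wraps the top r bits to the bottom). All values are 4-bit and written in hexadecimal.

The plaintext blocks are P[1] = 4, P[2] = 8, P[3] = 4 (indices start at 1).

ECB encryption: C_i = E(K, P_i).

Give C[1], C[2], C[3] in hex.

C[1]: E(K, 4) = 5.
C[2]: E(K, 8) = 3.
C[3]: E(K, 4) = 5.

C[1] = 5, C[2] = 3, C[3] = 5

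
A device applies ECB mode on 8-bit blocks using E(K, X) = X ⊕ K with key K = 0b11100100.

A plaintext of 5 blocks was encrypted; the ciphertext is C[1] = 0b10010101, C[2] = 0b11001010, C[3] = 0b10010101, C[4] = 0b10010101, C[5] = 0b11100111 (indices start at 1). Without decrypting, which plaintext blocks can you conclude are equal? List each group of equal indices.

ECB encrypts each block independently with the same key, so equal ciphertext blocks imply equal plaintext blocks.
C[1] = C[3] = C[4] = 0b10010101, so P[1] = P[3] = P[4].

P[1] = P[3] = P[4]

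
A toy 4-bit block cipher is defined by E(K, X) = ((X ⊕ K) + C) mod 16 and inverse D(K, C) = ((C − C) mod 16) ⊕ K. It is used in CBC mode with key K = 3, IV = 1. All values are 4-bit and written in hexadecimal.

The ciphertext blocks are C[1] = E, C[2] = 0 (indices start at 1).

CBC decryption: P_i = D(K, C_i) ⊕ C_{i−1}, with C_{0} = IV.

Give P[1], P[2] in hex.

P[1]: D(K, E) = 1; 1 ⊕ 1 = 0.
P[2]: D(K, 0) = 7; 7 ⊕ E = 9.

P[1] = 0, P[2] = 9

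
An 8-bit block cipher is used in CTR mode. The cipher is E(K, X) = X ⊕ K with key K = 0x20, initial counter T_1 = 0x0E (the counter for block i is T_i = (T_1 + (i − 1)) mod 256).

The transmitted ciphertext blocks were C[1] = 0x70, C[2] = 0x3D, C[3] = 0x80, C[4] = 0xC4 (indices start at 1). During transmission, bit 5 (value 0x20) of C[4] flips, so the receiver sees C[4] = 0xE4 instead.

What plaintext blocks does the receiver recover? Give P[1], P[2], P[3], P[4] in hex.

CTR decryption: S_i = E(K, T_i) where T_i is the counter for block i; P_i = C_i ⊕ S_i.
Only C[4] changed, to 0xE4. In CTR, a change in C_i flips the same bit in P_i only; the keystream is unaffected. Decrypting the received ciphertext:
P[1]: T = 0x0E, S = E(K, T) = 0x2E; 0x70 ⊕ 0x2E = 0x5E.
P[2]: T = 0x0F, S = E(K, T) = 0x2F; 0x3D ⊕ 0x2F = 0x12.
P[3]: T = 0x10, S = E(K, T) = 0x30; 0x80 ⊕ 0x30 = 0xB0.
P[4]: T = 0x11, S = E(K, T) = 0x31; 0xE4 ⊕ 0x31 = 0xD5.
Blocks that differ from the original plaintext: P[4].

P[1] = 0x5E, P[2] = 0x12, P[3] = 0xB0, P[4] = 0xD5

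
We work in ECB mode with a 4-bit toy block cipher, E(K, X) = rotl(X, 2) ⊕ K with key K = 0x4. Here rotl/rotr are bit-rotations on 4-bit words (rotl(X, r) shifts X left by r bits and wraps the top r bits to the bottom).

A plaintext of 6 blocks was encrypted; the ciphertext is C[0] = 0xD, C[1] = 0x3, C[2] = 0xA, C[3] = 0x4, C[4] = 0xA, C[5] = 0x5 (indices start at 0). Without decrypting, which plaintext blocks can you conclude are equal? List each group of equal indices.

ECB encrypts each block independently with the same key, so equal ciphertext blocks imply equal plaintext blocks.
C[2] = C[4] = 0xA, so P[2] = P[4].

P[2] = P[4]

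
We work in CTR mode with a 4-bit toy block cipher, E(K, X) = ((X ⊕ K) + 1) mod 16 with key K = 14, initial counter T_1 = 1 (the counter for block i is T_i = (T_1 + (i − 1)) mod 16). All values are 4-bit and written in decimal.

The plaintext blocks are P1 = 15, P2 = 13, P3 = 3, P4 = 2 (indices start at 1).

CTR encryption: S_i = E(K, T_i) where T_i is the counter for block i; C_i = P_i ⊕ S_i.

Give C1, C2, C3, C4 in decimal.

C1: T = 1, S = E(K, T) = 0; 15 ⊕ 0 = 15.
C2: T = 2, S = E(K, T) = 13; 13 ⊕ 13 = 0.
C3: T = 3, S = E(K, T) = 14; 3 ⊕ 14 = 13.
C4: T = 4, S = E(K, T) = 11; 2 ⊕ 11 = 9.

C1 = 15, C2 = 0, C3 = 13, C4 = 9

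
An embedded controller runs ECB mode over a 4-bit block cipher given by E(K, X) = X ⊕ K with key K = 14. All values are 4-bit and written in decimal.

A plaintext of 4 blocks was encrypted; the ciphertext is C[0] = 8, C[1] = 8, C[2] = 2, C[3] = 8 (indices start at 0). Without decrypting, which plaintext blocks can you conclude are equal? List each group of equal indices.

P[0] = P[1] = P[3]

ECB encrypts each block independently with the same key, so equal ciphertext blocks imply equal plaintext blocks.
C[0] = C[1] = C[3] = 8, so P[0] = P[1] = P[3].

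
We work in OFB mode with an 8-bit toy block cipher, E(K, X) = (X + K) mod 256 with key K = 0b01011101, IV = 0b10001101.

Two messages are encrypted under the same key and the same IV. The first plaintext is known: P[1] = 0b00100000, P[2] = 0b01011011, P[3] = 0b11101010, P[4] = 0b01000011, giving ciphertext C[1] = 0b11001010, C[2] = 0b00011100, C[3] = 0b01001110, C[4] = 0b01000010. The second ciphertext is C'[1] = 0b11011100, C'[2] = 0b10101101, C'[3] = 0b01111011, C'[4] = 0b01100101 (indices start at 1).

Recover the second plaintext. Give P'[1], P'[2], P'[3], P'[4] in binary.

P'[1] = 0b00110110, P'[2] = 0b11101010, P'[3] = 0b11011111, P'[4] = 0b01100100

In OFB with a reused IV, both messages share the same keystream S_i, so C_i ⊕ C'_i = P_i ⊕ P'_i and thus P'_i = P_i ⊕ C_i ⊕ C'_i.
P'[1]: 0b00100000 ⊕ 0b11001010 ⊕ 0b11011100 = 0b00110110.
P'[2]: 0b01011011 ⊕ 0b00011100 ⊕ 0b10101101 = 0b11101010.
P'[3]: 0b11101010 ⊕ 0b01001110 ⊕ 0b01111011 = 0b11011111.
P'[4]: 0b01000011 ⊕ 0b01000010 ⊕ 0b01100101 = 0b01100100.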